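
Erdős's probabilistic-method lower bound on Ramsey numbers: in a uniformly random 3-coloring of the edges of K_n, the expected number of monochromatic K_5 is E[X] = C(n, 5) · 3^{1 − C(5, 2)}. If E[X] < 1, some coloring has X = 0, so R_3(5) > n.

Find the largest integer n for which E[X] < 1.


We need C(n, 5) · 3^{1 − 10} < 1, i.e. C(n, 5) < 3^{10 − 1} = 19683.
Check values of n near the boundary:
  n = 15: C(15, 5) = 3003; 3003 < 19683? YES
  n = 16: C(16, 5) = 4368; 4368 < 19683? YES
  n = 17: C(17, 5) = 6188; 6188 < 19683? YES
  n = 18: C(18, 5) = 8568; 8568 < 19683? YES
  n = 19: C(19, 5) = 11628; 11628 < 19683? YES
  n = 20: C(20, 5) = 15504; 15504 < 19683? YES
  n = 21: C(21, 5) = 20349; 20349 < 19683? NO
  n = 22: C(22, 5) = 26334; 26334 < 19683? NO
The largest n with C(n, 5) < 19683 is n = 20 (where E[X] = 5168/6561 ≈ 0.7876848). Hence R_3(5) > 20, i.e. R_3(5) ≥ 21.

Largest n = 20; hence R_3(5) > 20.


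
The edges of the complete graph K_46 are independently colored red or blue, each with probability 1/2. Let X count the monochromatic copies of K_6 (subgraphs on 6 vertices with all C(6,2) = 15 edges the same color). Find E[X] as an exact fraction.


Let X = Σ_S X_S over the C(46, 6) = 9366819 subsets S of size 6, where X_S = 1 if the K_6 on S is monochromatic.
For a fixed S, the K_6 on S has C(6, 2) = 15 edges. P[all 15 edges red] = (1/2)^15, and likewise for blue, so P[monochromatic] = 2·(1/2)^15 = 2^{1 − 15} = 1/16384.
Summing: E[X] = C(46, 6) · 2^{1 − 15} = 9366819 · 1/16384 = 9366819/16384.
Numerically: E[X] ≈ 571.7053.

E[X] = C(46,6)·2^(1−C(6,2)) = 9366819/16384 ≈ 571.7053.


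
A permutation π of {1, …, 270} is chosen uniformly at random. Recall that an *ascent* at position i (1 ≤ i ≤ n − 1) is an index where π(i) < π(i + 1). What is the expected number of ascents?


Write X = Σ X_I over i = 1, …, 269, with X_I the indicator of one ascent.
There are 269 indicators.
For each fixed i, the pair (π(i), π(i+1)) is a uniformly random ordered pair of distinct values from {1, …, 270}; by symmetry P[π(i) < π(i+1)] = 1/2.
By linearity: E[X] = 269 · (1/2) = (270 − 1) · (1/2) = 269/2 ≈ 134.500000.

E[X] = 269/2 = 134.500000.


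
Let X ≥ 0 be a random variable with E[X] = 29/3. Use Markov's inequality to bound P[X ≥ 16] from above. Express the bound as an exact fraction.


μ = E[X] = 29/3, a = 16.
Markov: P[X ≥ 16] ≤ μ/a = (29/3)/16 = 29/48.
Numerically: ≈ 0.604167.
(Since a = 16 > μ = 9.666667, the bound 29/48 is < 1 and informative.)

P[X ≥ 16] ≤ 29/48 ≈ 0.604167.


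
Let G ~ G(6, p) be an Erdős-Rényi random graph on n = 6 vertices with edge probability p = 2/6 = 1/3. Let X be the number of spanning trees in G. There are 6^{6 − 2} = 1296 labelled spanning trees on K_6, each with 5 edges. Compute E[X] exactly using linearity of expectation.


K_6 has 6^{6 − 2} = 1296 labelled spanning trees.
For each such spanning tree H, let X_H = 1 if all 5 edges of H are present in G. Then P[X_H = 1] = p^{5} = (1/3)^{5} = 1/243.
Summing the indicators: E[X] = Σ_H E[X_H] = 1296 · p^{5} = 1296 · 1/243 = 16/3.
Numerically: E[X] ≈ 5.33.

E[X] = 1296 · (1/3)^{5} = 16/3 ≈ 5.33.


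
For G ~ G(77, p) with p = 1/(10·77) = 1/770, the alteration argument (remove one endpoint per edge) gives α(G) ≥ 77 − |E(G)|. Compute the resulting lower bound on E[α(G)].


E[|E(G)|] = C(77, 2)·p = 2926 · (1/770) = 19/5.
E[α(G)] ≥ n − E[|E(G)|] = 77 − 19/5 = 366/5.
Numerically: ≈ 73.200.
(This is only a lower bound; the true E[α(G)] may be larger.)

E[α(G)] ≥ 366/5 ≈ 73.200.


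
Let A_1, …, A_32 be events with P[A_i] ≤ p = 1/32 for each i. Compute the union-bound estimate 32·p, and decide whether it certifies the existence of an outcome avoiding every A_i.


Union bound: P[∪_{i=1}^{32} A_i] ≤ Σ_i P[A_i] ≤ 32·p = 32·(1/32) = 1.
Numerically: 1 ≈ 1.000.
Is 1 < 1? NO.
Since the bound 1 is ≥ 1, the union bound is uninformative here; it does NOT by itself certify existence.

32·p = 1 ≈ 1.000; existence NOT certified by the union bound.


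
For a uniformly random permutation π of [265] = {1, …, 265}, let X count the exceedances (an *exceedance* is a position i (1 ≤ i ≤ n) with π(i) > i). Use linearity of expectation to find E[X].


Write X = Σ_{i=1}^{265} X_i, where X_i = 1_{π(i) > i}.
For each fixed i, π(i) is uniform over {1, …, 265} (marginal of a uniform permutation), so P[π(i) > i] = (n − i)/n. Summing: Σ_{i=1}^{265} (n − i)/n = (0 + 1 + … + 264)/265 = 265(265 − 1)/(2·265) = (265 − 1)/2.
Hence E[X] = Σ_{i=1}^{265} (265 − i)/265 = 132 ≈ 132.000.

E[X] = 132 = 132.000.


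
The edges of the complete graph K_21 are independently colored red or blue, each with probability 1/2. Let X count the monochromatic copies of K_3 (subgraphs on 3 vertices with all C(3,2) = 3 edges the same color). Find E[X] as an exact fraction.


Let X = Σ_S X_S over the C(21, 3) = 1330 subsets S of size 3, where X_S = 1 if the K_3 on S is monochromatic.
For a fixed S, the K_3 on S has C(3, 2) = 3 edges. P[all 3 edges red] = (1/2)^3, and likewise for blue, so P[monochromatic] = 2·(1/2)^3 = 2^{1 − 3} = 1/4.
Summing: E[X] = C(21, 3) · 2^{1 − 3} = 1330 · 1/4 = 665/2.
Numerically: E[X] ≈ 332.50000.

E[X] = C(21,3)·2^(1−C(3,2)) = 665/2 ≈ 332.50000.


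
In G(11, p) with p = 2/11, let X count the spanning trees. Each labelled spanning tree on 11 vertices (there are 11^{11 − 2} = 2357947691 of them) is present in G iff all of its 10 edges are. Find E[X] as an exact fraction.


K_11 has 11^{11 − 2} = 2357947691 labelled spanning trees.
For each such spanning tree H, let X_H = 1 if all 10 edges of H are present in G. Then P[X_H = 1] = p^{10} = (2/11)^{10} = 1024/25937424601.
By linearity: E[X] = Σ_H E[X_H] = 2357947691 · p^{10} = 2357947691 · 1024/25937424601 = 1024/11.
Numerically: E[X] ≈ 93.1.

E[X] = 2357947691 · (2/11)^{10} = 1024/11 ≈ 93.1.


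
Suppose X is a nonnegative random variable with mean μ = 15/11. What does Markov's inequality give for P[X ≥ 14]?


μ = E[X] = 15/11, a = 14.
Markov: P[X ≥ 14] ≤ μ/a = (15/11)/14 = 15/154.
Numerically: ≈ 0.0974.
(Since a = 14 > μ = 1.3636, the bound 15/154 is < 1 and informative.)

P[X ≥ 14] ≤ 15/154 ≈ 0.0974.


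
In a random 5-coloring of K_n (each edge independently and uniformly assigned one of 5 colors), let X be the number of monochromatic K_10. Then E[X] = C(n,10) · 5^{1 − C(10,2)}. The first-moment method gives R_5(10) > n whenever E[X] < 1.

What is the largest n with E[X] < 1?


We need C(n, 10) · 5^{1 − 45} < 1, i.e. C(n, 10) < 5^{45 − 1} = 5684341886080801486968994140625.
Check values of n near the boundary:
  n = 5391: C(5391, 10) = 5666344714787188828795213697883; 5666344714787188828795213697883 < 5684341886080801486968994140625? YES
  n = 5392: C(5392, 10) = 5676873040158402483252283957448; 5676873040158402483252283957448 < 5684341886080801486968994140625? YES
  n = 5393: C(5393, 10) = 5687418968154238267170642278008; 5687418968154238267170642278008 < 5684341886080801486968994140625? NO
  n = 5394: C(5394, 10) = 5697982524930156243149785372878; 5697982524930156243149785372878 < 5684341886080801486968994140625? NO
  n = 5395: C(5395, 10) = 5708563736675616143322765475706; 5708563736675616143322765475706 < 5684341886080801486968994140625? NO
The largest n with C(n, 10) < 5684341886080801486968994140625 is n = 5392 (where E[X] = 5676873040158402483252283957448/5684341886080801486968994140625 ≈ 0.99869). Hence R_5(10) > 5392, i.e. R_5(10) ≥ 5393.

Largest n = 5392; hence R_5(10) > 5392.


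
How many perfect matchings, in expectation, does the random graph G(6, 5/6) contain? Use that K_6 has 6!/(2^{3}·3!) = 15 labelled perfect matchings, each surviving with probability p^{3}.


K_6 has 6!/(2^{3}·3!) = 15 labelled perfect matchings.
For each such perfect matching H, let X_H = 1 if all 3 edges of H are present in G. Then P[X_H = 1] = p^{3} = (5/6)^{3} = 125/216.
Summing the indicators: E[X] = Σ_H E[X_H] = 15 · p^{3} = 15 · 125/216 = 625/72.
Numerically: E[X] ≈ 8.68.

E[X] = 15 · (5/6)^{3} = 625/72 ≈ 8.68.


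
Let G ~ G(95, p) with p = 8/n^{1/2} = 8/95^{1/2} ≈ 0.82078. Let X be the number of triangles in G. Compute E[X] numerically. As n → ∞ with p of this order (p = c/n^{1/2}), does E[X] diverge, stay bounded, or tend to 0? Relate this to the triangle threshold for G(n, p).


Number of potential triangles: C(95, 3) = 138415.
Each occurs with probability p³ ≈ (0.82078)³ ≈ 5.5294833e-01.
By linearity: E[X] = C(95, 3)·p³ ≈ 138415 · 5.5294833e-01 ≈ 76536.34350.
Since α = 1/2 < 1, p = c/n^{1/2} ≫ 1/n is above the triangle threshold p ~ 1/n. Asymptotically E[X] ~ (c³/6)·n^{3(1−α)} = (8³/6)·n^{1.5} → ∞; triangles are abundant w.h.p.

E[X] ≈ 76536.34350; in regime p = Θ(1/n^{1/2}) E[X] diverges (above the triangle threshold p ~ 1/n).


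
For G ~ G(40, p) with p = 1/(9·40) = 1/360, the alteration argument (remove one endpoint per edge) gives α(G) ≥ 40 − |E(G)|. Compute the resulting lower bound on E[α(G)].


E[|E(G)|] = C(40, 2)·p = 780 · (1/360) = 13/6.
E[α(G)] ≥ n − E[|E(G)|] = 40 − 13/6 = 227/6.
Numerically: ≈ 37.833333.
(This is only a lower bound; the true E[α(G)] may be larger.)

E[α(G)] ≥ 227/6 ≈ 37.833333.


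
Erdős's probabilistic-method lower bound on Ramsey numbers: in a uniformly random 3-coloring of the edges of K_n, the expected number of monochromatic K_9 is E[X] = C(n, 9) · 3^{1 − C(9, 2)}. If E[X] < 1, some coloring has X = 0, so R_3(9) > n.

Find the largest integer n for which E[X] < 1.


We need C(n, 9) · 3^{1 − 36} < 1, i.e. C(n, 9) < 3^{36 − 1} = 50031545098999707.
Check values of n near the boundary:
  n = 299: C(299, 9) = 46610674441390059; 46610674441390059 < 50031545098999707? YES
  n = 300: C(300, 9) = 48052241692154700; 48052241692154700 < 50031545098999707? YES
  n = 301: C(301, 9) = 49533303936090975; 49533303936090975 < 50031545098999707? YES
  n = 302: C(302, 9) = 51054804739588650; 51054804739588650 < 50031545098999707? NO
The largest n with C(n, 9) < 50031545098999707 is n = 301 (where E[X] = 16511101312030325/16677181699666569 ≈ 0.9900). Hence R_3(9) > 301, i.e. R_3(9) ≥ 302.

Largest n = 301; hence R_3(9) > 301.


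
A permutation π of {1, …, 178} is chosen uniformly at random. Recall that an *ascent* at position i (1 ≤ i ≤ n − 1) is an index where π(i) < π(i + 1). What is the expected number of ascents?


Write X = Σ X_I over i = 1, …, 177, with X_I the indicator of one ascent.
There are 177 indicators.
For each fixed i, the pair (π(i), π(i+1)) is a uniformly random ordered pair of distinct values from {1, …, 178}; by symmetry P[π(i) < π(i+1)] = 1/2.
By linearity: E[X] = 177 · (1/2) = (178 − 1) · (1/2) = 177/2 ≈ 88.5000.

E[X] = 177/2 = 88.5000.


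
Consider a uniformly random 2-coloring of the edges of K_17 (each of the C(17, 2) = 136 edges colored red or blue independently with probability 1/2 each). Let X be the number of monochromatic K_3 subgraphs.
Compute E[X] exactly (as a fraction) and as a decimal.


Let X = Σ_S X_S over the C(17, 3) = 680 subsets S of size 3, where X_S = 1 if the K_3 on S is monochromatic.
For a fixed S, the K_3 on S has C(3, 2) = 3 edges. P[all 3 edges red] = (1/2)^3, and likewise for blue, so P[monochromatic] = 2·(1/2)^3 = 2^{1 − 3} = 1/4.
By linearity: E[X] = C(17, 3) · 2^{1 − 3} = 680 · 1/4 = 170.
Numerically: E[X] ≈ 170.00000.

E[X] = C(17,3)·2^(1−C(3,2)) = 170 ≈ 170.00000.


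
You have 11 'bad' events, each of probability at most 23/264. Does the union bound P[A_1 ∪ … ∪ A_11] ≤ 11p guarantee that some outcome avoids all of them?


Union bound: P[∪_{i=1}^{11} A_i] ≤ Σ_i P[A_i] ≤ 11·p = 11·(23/264) = 23/24.
Numerically: 23/24 ≈ 0.9583333.
Is 23/24 < 1? YES.
Since P[∪ A_i] ≤ 23/24 < 1, the complement has P[∩ A_i^c] ≥ 1 − 23/24 = 1/24 > 0, so some outcome avoids every A_i.

11·p = 23/24 ≈ 0.9583333; existence CERTIFIED by the union bound.


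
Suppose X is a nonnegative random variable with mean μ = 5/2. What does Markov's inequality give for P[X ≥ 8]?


μ = E[X] = 5/2, a = 8.
Markov: P[X ≥ 8] ≤ μ/a = (5/2)/8 = 5/16.
Numerically: ≈ 0.3125.
(Since a = 8 > μ = 2.5000, the bound 5/16 is < 1 and informative.)

P[X ≥ 8] ≤ 5/16 ≈ 0.3125.


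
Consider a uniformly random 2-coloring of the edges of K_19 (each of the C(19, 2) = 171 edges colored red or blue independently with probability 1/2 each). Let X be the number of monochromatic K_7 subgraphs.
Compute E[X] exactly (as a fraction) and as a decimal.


Let X = Σ_S X_S over the C(19, 7) = 50388 subsets S of size 7, where X_S = 1 if the K_7 on S is monochromatic.
For a fixed S, the K_7 on S has C(7, 2) = 21 edges. P[all 21 edges red] = (1/2)^21, and likewise for blue, so P[monochromatic] = 2·(1/2)^21 = 2^{1 − 21} = 1/1048576.
By linearity of expectation: E[X] = C(19, 7) · 2^{1 − 21} = 50388 · 1/1048576 = 12597/262144.
Numerically: E[X] ≈ 0.0481.

E[X] = C(19,7)·2^(1−C(7,2)) = 12597/262144 ≈ 0.0481.


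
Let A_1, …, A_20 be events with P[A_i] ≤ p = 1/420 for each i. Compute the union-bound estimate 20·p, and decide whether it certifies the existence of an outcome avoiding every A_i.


Union bound: P[∪_{i=1}^{20} A_i] ≤ Σ_i P[A_i] ≤ 20·p = 20·(1/420) = 1/21.
Numerically: 1/21 ≈ 0.04762.
Is 1/21 < 1? YES.
Since P[∪ A_i] ≤ 1/21 < 1, the complement has P[∩ A_i^c] ≥ 1 − 1/21 = 20/21 > 0, so some outcome avoids every A_i.

20·p = 1/21 ≈ 0.04762; existence CERTIFIED by the union bound.


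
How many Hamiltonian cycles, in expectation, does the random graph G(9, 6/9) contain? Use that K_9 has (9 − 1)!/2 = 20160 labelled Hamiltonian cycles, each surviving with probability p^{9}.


K_9 has (9 − 1)!/2 = 20160 labelled Hamiltonian cycles.
For each such Hamiltonian cycle H, let X_H = 1 if all 9 edges of H are present in G. Then P[X_H = 1] = p^{9} = (2/3)^{9} = 512/19683.
By linearity: E[X] = Σ_H E[X_H] = 20160 · p^{9} = 20160 · 512/19683 = 1146880/2187.
Numerically: E[X] ≈ 524.41.

E[X] = 20160 · (2/3)^{9} = 1146880/2187 ≈ 524.41.


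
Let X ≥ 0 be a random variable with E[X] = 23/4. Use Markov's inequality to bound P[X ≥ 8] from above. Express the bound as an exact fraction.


μ = E[X] = 23/4, a = 8.
Markov: P[X ≥ 8] ≤ μ/a = (23/4)/8 = 23/32.
Numerically: ≈ 0.718750.
(Since a = 8 > μ = 5.750000, the bound 23/32 is < 1 and informative.)

P[X ≥ 8] ≤ 23/32 ≈ 0.718750.


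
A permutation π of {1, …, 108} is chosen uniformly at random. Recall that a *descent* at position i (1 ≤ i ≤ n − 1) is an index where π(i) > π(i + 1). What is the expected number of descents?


Write X = Σ X_I over i = 1, …, 107, with X_I the indicator of one descent.
There are 107 indicators.
For each fixed i, the pair (π(i), π(i+1)) is a uniformly random ordered pair of distinct values from {1, …, 108}; by symmetry P[π(i) > π(i+1)] = 1/2.
By linearity: E[X] = 107 · (1/2) = (108 − 1) · (1/2) = 107/2 ≈ 53.5000.

E[X] = 107/2 = 53.5000.


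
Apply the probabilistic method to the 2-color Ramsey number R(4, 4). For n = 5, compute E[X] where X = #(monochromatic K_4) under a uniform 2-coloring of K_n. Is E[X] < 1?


E[X] = C(5, 4) · 2^{1 − 6} = 5 · 2^{−5} = 5/32.
As a reduced fraction: E[X] = 5/32 ≈ 0.156.
Is E[X] < 1? YES.
Since E[X] < 1, there exists a 2-coloring of K_{5} with no monochromatic K_4; hence R(4, 4) > 5.

E[X] = 5/32 ≈ 0.156; E[X] < 1, so R(4, 4) > 5.


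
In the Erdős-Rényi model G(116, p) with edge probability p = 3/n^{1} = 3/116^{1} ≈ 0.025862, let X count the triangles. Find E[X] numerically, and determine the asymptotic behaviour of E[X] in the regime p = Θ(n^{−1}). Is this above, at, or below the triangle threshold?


Number of potential triangles: C(116, 3) = 253460.
Each occurs with probability p³ ≈ (0.025862)³ ≈ 1.7297757e-05.
By linearity: E[X] = C(116, 3)·p³ ≈ 253460 · 1.7297757e-05 ≈ 4.38429.
Here α = 1, so p = 3/n is exactly at the triangle threshold p ~ 1/n. Asymptotically E[X] → c³/6 = 3³/6 = 9/2 ≈ 4.50000, a bounded constant. In this regime the triangle count is asymptotically Poisson(c³/6).

E[X] ≈ 4.38429; in regime p = Θ(1/n^{1}) E[X] stays bounded (at the triangle threshold p ~ 1/n).


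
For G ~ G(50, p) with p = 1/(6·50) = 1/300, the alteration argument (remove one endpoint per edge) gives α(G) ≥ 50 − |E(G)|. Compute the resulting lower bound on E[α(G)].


E[|E(G)|] = C(50, 2)·p = 1225 · (1/300) = 49/12.
E[α(G)] ≥ n − E[|E(G)|] = 50 − 49/12 = 551/12.
Numerically: ≈ 45.917.
(This is only a lower bound; the true E[α(G)] may be larger.)

E[α(G)] ≥ 551/12 ≈ 45.917.


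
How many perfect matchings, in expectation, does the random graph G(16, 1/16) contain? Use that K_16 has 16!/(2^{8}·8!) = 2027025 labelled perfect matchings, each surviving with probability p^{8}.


K_16 has 16!/(2^{8}·8!) = 2027025 labelled perfect matchings.
For each such perfect matching H, let X_H = 1 if all 8 edges of H are present in G. Then P[X_H = 1] = p^{8} = (1/16)^{8} = 1/4294967296.
Summing the indicators: E[X] = Σ_H E[X_H] = 2027025 · p^{8} = 2027025 · 1/4294967296 = 2027025/4294967296.
Numerically: E[X] ≈ 0.00047195.

E[X] = 2027025 · (1/16)^{8} = 2027025/4294967296 ≈ 0.00047195.


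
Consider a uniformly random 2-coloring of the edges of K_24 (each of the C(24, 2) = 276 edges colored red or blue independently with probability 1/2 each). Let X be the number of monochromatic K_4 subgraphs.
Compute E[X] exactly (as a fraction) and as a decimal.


Let X = Σ_S X_S over the C(24, 4) = 10626 subsets S of size 4, where X_S = 1 if the K_4 on S is monochromatic.
For a fixed S, the K_4 on S has C(4, 2) = 6 edges. P[all 6 edges red] = (1/2)^6, and likewise for blue, so P[monochromatic] = 2·(1/2)^6 = 2^{1 − 6} = 1/32.
By linearity of expectation: E[X] = C(24, 4) · 2^{1 − 6} = 10626 · 1/32 = 5313/16.
Numerically: E[X] ≈ 332.062.

E[X] = C(24,4)·2^(1−C(4,2)) = 5313/16 ≈ 332.062.


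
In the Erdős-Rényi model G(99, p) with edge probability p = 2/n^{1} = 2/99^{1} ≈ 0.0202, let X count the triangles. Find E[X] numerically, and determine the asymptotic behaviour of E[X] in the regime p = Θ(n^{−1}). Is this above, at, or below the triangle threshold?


Number of potential triangles: C(99, 3) = 156849.
Each occurs with probability p³ ≈ (0.0202)³ ≈ 8.24488e-06.
By linearity: E[X] = C(99, 3)·p³ ≈ 156849 · 8.24488e-06 ≈ 1.293.
Here α = 1, so p = 2/n is exactly at the triangle threshold p ~ 1/n. Asymptotically E[X] → c³/6 = 2³/6 = 4/3 ≈ 1.333, a bounded constant. In this regime the triangle count is asymptotically Poisson(c³/6).

E[X] ≈ 1.293; in regime p = Θ(1/n^{1}) E[X] stays bounded (at the triangle threshold p ~ 1/n).


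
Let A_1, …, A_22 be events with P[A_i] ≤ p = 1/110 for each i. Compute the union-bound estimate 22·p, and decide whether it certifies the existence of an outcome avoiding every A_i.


Union bound: P[∪_{i=1}^{22} A_i] ≤ Σ_i P[A_i] ≤ 22·p = 22·(1/110) = 1/5.
Numerically: 1/5 ≈ 0.2000000.
Is 1/5 < 1? YES.
Since P[∪ A_i] ≤ 1/5 < 1, the complement has P[∩ A_i^c] ≥ 1 − 1/5 = 4/5 > 0, so some outcome avoids every A_i.

22·p = 1/5 ≈ 0.2000000; existence CERTIFIED by the union bound.


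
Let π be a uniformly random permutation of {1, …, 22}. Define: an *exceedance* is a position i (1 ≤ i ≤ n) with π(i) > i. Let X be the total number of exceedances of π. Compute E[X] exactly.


Write X = Σ_{i=1}^{22} X_i, where X_i = 1_{π(i) > i}.
For each fixed i, π(i) is uniform over {1, …, 22} (marginal of a uniform permutation), so P[π(i) > i] = (n − i)/n. Summing: Σ_{i=1}^{22} (n − i)/n = (0 + 1 + … + 21)/22 = 22(22 − 1)/(2·22) = (22 − 1)/2.
Hence E[X] = Σ_{i=1}^{22} (22 − i)/22 = 21/2 ≈ 10.500000.

E[X] = 21/2 = 10.500000.


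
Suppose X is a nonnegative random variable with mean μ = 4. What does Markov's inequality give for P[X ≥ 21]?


μ = E[X] = 4, a = 21.
Markov: P[X ≥ 21] ≤ μ/a = (4)/21 = 4/21.
Numerically: ≈ 0.19048.
(Since a = 21 > μ = 4.00000, the bound 4/21 is < 1 and informative.)

P[X ≥ 21] ≤ 4/21 ≈ 0.19048.


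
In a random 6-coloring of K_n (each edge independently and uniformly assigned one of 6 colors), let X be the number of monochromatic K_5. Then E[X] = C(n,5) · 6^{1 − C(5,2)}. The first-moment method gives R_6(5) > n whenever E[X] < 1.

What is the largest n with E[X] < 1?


We need C(n, 5) · 6^{1 − 10} < 1, i.e. C(n, 5) < 6^{10 − 1} = 10077696.
Check values of n near the boundary:
  n = 65: C(65, 5) = 8259888; 8259888 < 10077696? YES
  n = 66: C(66, 5) = 8936928; 8936928 < 10077696? YES
  n = 67: C(67, 5) = 9657648; 9657648 < 10077696? YES
  n = 68: C(68, 5) = 10424128; 10424128 < 10077696? NO
  n = 69: C(69, 5) = 11238513; 11238513 < 10077696? NO
The largest n with C(n, 5) < 10077696 is n = 67 (where E[X] = 67067/69984 ≈ 0.9583190). Hence R_6(5) > 67, i.e. R_6(5) ≥ 68.

Largest n = 67; hence R_6(5) > 67.


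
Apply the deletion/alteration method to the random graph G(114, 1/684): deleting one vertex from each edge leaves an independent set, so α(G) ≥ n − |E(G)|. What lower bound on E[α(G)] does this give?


E[|E(G)|] = C(114, 2)·p = 6441 · (1/684) = 113/12.
E[α(G)] ≥ n − E[|E(G)|] = 114 − 113/12 = 1255/12.
Numerically: ≈ 104.5833.
(This is only a lower bound; the true E[α(G)] may be larger.)

E[α(G)] ≥ 1255/12 ≈ 104.5833.


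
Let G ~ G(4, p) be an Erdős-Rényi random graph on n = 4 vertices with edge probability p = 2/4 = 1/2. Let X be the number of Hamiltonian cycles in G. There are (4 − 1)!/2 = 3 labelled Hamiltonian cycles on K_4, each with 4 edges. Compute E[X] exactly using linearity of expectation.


K_4 has (4 − 1)!/2 = 3 labelled Hamiltonian cycles.
For each such Hamiltonian cycle H, let X_H = 1 if all 4 edges of H are present in G. Then P[X_H = 1] = p^{4} = (1/2)^{4} = 1/16.
Summing the indicators: E[X] = Σ_H E[X_H] = 3 · p^{4} = 3 · 1/16 = 3/16.
Numerically: E[X] ≈ 0.188.

E[X] = 3 · (1/2)^{4} = 3/16 ≈ 0.188.


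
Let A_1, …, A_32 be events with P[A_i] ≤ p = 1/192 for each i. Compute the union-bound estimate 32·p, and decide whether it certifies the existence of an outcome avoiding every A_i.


Union bound: P[∪_{i=1}^{32} A_i] ≤ Σ_i P[A_i] ≤ 32·p = 32·(1/192) = 1/6.
Numerically: 1/6 ≈ 0.16667.
Is 1/6 < 1? YES.
Since P[∪ A_i] ≤ 1/6 < 1, the complement has P[∩ A_i^c] ≥ 1 − 1/6 = 5/6 > 0, so some outcome avoids every A_i.

32·p = 1/6 ≈ 0.16667; existence CERTIFIED by the union bound.


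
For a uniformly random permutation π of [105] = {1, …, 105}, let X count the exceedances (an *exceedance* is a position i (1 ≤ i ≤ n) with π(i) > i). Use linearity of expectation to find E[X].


Write X = Σ_{i=1}^{105} X_i, where X_i = 1_{π(i) > i}.
For each fixed i, π(i) is uniform over {1, …, 105} (marginal of a uniform permutation), so P[π(i) > i] = (n − i)/n. Summing: Σ_{i=1}^{105} (n − i)/n = (0 + 1 + … + 104)/105 = 105(105 − 1)/(2·105) = (105 − 1)/2.
Hence E[X] = Σ_{i=1}^{105} (105 − i)/105 = 52 ≈ 52.000.

E[X] = 52 = 52.000.


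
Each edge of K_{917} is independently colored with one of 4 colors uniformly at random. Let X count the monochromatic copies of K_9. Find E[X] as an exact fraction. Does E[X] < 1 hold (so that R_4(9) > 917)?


E[X] = C(917, 9) · 4^{1 − 36} = 1214670081818390006810 · 4^{−35} = 1214670081818390006810/1180591620717411303424.
As a reduced fraction: E[X] = 607335040909195003405/590295810358705651712 ≈ 1.029.
Is E[X] < 1? NO.
Since E[X] ≥ 1, the first-moment bound is inconclusive at n = 917; it does NOT by itself certify R_4(9) > 917.

E[X] = 607335040909195003405/590295810358705651712 ≈ 1.029; E[X] ≥ 1; first-moment method inconclusive here.


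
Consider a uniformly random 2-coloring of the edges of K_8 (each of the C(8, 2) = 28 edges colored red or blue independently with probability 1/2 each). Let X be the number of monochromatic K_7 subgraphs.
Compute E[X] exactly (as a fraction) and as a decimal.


Let X = Σ_S X_S over the C(8, 7) = 8 subsets S of size 7, where X_S = 1 if the K_7 on S is monochromatic.
For a fixed S, the K_7 on S has C(7, 2) = 21 edges. P[all 21 edges red] = (1/2)^21, and likewise for blue, so P[monochromatic] = 2·(1/2)^21 = 2^{1 − 21} = 1/1048576.
Summing: E[X] = C(8, 7) · 2^{1 − 21} = 8 · 1/1048576 = 1/131072.
Numerically: E[X] ≈ 0.0000.

E[X] = C(8,7)·2^(1−C(7,2)) = 1/131072 ≈ 0.0000.


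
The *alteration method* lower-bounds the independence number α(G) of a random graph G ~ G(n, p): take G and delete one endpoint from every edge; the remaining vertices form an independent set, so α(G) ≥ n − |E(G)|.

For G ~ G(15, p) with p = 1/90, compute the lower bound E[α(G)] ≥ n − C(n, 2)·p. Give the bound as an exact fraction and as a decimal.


E[|E(G)|] = C(15, 2)·p = 105 · (1/90) = 7/6.
E[α(G)] ≥ n − E[|E(G)|] = 15 − 7/6 = 83/6.
Numerically: ≈ 13.8333.
(This is only a lower bound; the true E[α(G)] may be larger.)

E[α(G)] ≥ 83/6 ≈ 13.8333.


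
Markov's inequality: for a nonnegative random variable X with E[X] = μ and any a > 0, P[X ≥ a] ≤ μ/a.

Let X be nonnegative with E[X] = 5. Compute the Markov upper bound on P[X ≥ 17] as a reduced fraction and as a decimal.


μ = E[X] = 5, a = 17.
Markov: P[X ≥ 17] ≤ μ/a = (5)/17 = 5/17.
Numerically: ≈ 0.29412.
(Since a = 17 > μ = 5.00000, the bound 5/17 is < 1 and informative.)

P[X ≥ 17] ≤ 5/17 ≈ 0.29412.


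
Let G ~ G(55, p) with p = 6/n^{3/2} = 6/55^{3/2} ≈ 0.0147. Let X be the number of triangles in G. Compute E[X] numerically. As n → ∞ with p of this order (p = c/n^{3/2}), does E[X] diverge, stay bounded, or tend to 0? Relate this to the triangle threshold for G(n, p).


Number of potential triangles: C(55, 3) = 26235.
Each occurs with probability p³ ≈ (0.0147)³ ≈ 3.18289e-06.
By linearity: E[X] = C(55, 3)·p³ ≈ 26235 · 3.18289e-06 ≈ 0.084.
Since α = 3/2 > 1, p = c/n^{3/2} = o(1/n) is below the triangle threshold p ~ 1/n. Asymptotically E[X] ~ (c³/6)·n^{3(1−α)} = (6³/6)·n^{-1.5} → 0, so by Markov's inequality G has no triangles w.h.p.

E[X] ≈ 0.084; in regime p = Θ(1/n^{3/2}) E[X] tends to 0 (below the triangle threshold p ~ 1/n).


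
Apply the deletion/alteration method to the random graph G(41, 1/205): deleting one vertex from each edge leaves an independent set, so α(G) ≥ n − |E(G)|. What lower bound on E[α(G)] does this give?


E[|E(G)|] = C(41, 2)·p = 820 · (1/205) = 4.
E[α(G)] ≥ n − E[|E(G)|] = 41 − 4 = 37.
Numerically: ≈ 37.000000.
(This is only a lower bound; the true E[α(G)] may be larger.)

E[α(G)] ≥ 37 ≈ 37.000000.


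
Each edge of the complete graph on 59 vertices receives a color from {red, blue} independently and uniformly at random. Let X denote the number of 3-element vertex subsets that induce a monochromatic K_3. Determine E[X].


Let X = Σ_S X_S over the C(59, 3) = 32509 subsets S of size 3, where X_S = 1 if the K_3 on S is monochromatic.
For a fixed S, the K_3 on S has C(3, 2) = 3 edges. P[all 3 edges red] = (1/2)^3, and likewise for blue, so P[monochromatic] = 2·(1/2)^3 = 2^{1 − 3} = 1/4.
By linearity: E[X] = C(59, 3) · 2^{1 − 3} = 32509 · 1/4 = 32509/4.
Numerically: E[X] ≈ 8127.25000.

E[X] = C(59,3)·2^(1−C(3,2)) = 32509/4 ≈ 8127.25000.


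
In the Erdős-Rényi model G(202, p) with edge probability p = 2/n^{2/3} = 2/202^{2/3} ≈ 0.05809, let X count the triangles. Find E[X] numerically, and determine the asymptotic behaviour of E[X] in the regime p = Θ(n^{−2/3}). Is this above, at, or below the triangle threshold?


Number of potential triangles: C(202, 3) = 1353400.
Each occurs with probability p³ ≈ (0.05809)³ ≈ 1.960592e-04.
By linearity: E[X] = C(202, 3)·p³ ≈ 1353400 · 1.960592e-04 ≈ 265.3465.
Since α = 2/3 < 1, p = c/n^{2/3} ≫ 1/n is above the triangle threshold p ~ 1/n. Asymptotically E[X] ~ (c³/6)·n^{3(1−α)} = (2³/6)·n^{1} → ∞; triangles are abundant w.h.p.

E[X] ≈ 265.3465; in regime p = Θ(1/n^{2/3}) E[X] diverges (above the triangle threshold p ~ 1/n).


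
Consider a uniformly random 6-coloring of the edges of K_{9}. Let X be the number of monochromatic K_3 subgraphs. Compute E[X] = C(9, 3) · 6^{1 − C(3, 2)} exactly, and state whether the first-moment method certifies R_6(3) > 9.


E[X] = C(9, 3) · 6^{1 − 3} = 84 · 6^{−2} = 84/36.
As a reduced fraction: E[X] = 7/3 ≈ 2.333333.
Is E[X] < 1? NO.
Since E[X] ≥ 1, the first-moment bound is inconclusive at n = 9; it does NOT by itself certify R_6(3) > 9.

E[X] = 7/3 ≈ 2.333333; E[X] ≥ 1; first-moment method inconclusive here.


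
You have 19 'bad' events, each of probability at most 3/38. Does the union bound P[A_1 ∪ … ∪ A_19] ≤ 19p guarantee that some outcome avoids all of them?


Union bound: P[∪_{i=1}^{19} A_i] ≤ Σ_i P[A_i] ≤ 19·p = 19·(3/38) = 3/2.
Numerically: 3/2 ≈ 1.500000.
Is 3/2 < 1? NO.
Since the bound 3/2 is ≥ 1, the union bound is uninformative here; it does NOT by itself certify existence.

19·p = 3/2 ≈ 1.500000; existence NOT certified by the union bound.


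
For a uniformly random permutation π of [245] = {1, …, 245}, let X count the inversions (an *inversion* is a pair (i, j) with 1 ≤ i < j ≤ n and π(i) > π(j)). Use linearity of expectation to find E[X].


Write X = Σ X_I over the C(245, 2) = 29890 pairs i < j, with X_I the indicator of one inversion.
There are 29890 indicators.
For each fixed pair i < j, the values π(i) and π(j) are two distinct elements of {1, …, 245} in uniformly random order; by symmetry P[π(i) > π(j)] = 1/2.
By linearity: E[X] = 29890 · (1/2) = C(245, 2) · (1/2) = 29890/2 = 14945 ≈ 14945.00000.

E[X] = 14945 = 14945.00000.


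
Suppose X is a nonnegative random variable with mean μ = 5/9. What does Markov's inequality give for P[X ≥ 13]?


μ = E[X] = 5/9, a = 13.
Markov: P[X ≥ 13] ≤ μ/a = (5/9)/13 = 5/117.
Numerically: ≈ 0.0427.
(Since a = 13 > μ = 0.5556, the bound 5/117 is < 1 and informative.)

P[X ≥ 13] ≤ 5/117 ≈ 0.0427.


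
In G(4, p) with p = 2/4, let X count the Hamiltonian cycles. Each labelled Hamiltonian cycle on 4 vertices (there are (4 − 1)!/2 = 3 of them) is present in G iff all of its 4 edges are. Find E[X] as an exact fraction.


K_4 has (4 − 1)!/2 = 3 labelled Hamiltonian cycles.
For each such Hamiltonian cycle H, let X_H = 1 if all 4 edges of H are present in G. Then P[X_H = 1] = p^{4} = (1/2)^{4} = 1/16.
By linearity of expectation: E[X] = Σ_H E[X_H] = 3 · p^{4} = 3 · 1/16 = 3/16.
Numerically: E[X] ≈ 0.1875.

E[X] = 3 · (1/2)^{4} = 3/16 ≈ 0.1875.


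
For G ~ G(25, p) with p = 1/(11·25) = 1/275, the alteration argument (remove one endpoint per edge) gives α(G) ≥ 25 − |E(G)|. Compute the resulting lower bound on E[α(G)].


E[|E(G)|] = C(25, 2)·p = 300 · (1/275) = 12/11.
E[α(G)] ≥ n − E[|E(G)|] = 25 − 12/11 = 263/11.
Numerically: ≈ 23.909.
(This is only a lower bound; the true E[α(G)] may be larger.)

E[α(G)] ≥ 263/11 ≈ 23.909.


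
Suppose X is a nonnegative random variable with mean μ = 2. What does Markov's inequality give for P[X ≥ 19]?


μ = E[X] = 2, a = 19.
Markov: P[X ≥ 19] ≤ μ/a = (2)/19 = 2/19.
Numerically: ≈ 0.105.
(Since a = 19 > μ = 2.000, the bound 2/19 is < 1 and informative.)

P[X ≥ 19] ≤ 2/19 ≈ 0.105.


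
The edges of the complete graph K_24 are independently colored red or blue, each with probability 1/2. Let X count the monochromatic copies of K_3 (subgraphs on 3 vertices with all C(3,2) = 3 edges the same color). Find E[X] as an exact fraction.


Let X = Σ_S X_S over the C(24, 3) = 2024 subsets S of size 3, where X_S = 1 if the K_3 on S is monochromatic.
For a fixed S, the K_3 on S has C(3, 2) = 3 edges. P[all 3 edges red] = (1/2)^3, and likewise for blue, so P[monochromatic] = 2·(1/2)^3 = 2^{1 − 3} = 1/4.
By linearity: E[X] = C(24, 3) · 2^{1 − 3} = 2024 · 1/4 = 506.
Numerically: E[X] ≈ 506.0000.

E[X] = C(24,3)·2^(1−C(3,2)) = 506 ≈ 506.0000.


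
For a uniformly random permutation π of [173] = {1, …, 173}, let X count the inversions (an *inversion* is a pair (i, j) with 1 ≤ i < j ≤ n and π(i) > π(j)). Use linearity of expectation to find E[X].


Write X = Σ X_I over the C(173, 2) = 14878 pairs i < j, with X_I the indicator of one inversion.
There are 14878 indicators.
For each fixed pair i < j, the values π(i) and π(j) are two distinct elements of {1, …, 173} in uniformly random order; by symmetry P[π(i) > π(j)] = 1/2.
By linearity: E[X] = 14878 · (1/2) = C(173, 2) · (1/2) = 14878/2 = 7439 ≈ 7439.000.

E[X] = 7439 = 7439.000.


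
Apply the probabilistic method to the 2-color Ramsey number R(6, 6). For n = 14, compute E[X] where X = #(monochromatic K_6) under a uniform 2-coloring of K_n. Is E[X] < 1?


E[X] = C(14, 6) · 2^{1 − 15} = 3003 · 2^{−14} = 3003/16384.
As a reduced fraction: E[X] = 3003/16384 ≈ 0.1832886.
Is E[X] < 1? YES.
Since E[X] < 1, there exists a 2-coloring of K_{14} with no monochromatic K_6; hence R(6, 6) > 14.

E[X] = 3003/16384 ≈ 0.1832886; E[X] < 1, so R(6, 6) > 14.


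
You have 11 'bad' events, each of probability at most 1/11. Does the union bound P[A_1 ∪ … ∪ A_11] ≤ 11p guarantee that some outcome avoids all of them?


Union bound: P[∪_{i=1}^{11} A_i] ≤ Σ_i P[A_i] ≤ 11·p = 11·(1/11) = 1.
Numerically: 1 ≈ 1.0000.
Is 1 < 1? NO.
Since the bound 1 is ≥ 1, the union bound is uninformative here; it does NOT by itself certify existence.

11·p = 1 ≈ 1.0000; existence NOT certified by the union bound.


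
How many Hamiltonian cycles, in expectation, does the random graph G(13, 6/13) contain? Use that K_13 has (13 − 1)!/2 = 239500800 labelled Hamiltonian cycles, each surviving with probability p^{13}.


K_13 has (13 − 1)!/2 = 239500800 labelled Hamiltonian cycles.
For each such Hamiltonian cycle H, let X_H = 1 if all 13 edges of H are present in G. Then P[X_H = 1] = p^{13} = (6/13)^{13} = 13060694016/302875106592253.
Summing the indicators: E[X] = Σ_H E[X_H] = 239500800 · p^{13} = 239500800 · 13060694016/302875106592253 = 3128046665387212800/302875106592253.
Numerically: E[X] ≈ 10328.

E[X] = 239500800 · (6/13)^{13} = 3128046665387212800/302875106592253 ≈ 10328.


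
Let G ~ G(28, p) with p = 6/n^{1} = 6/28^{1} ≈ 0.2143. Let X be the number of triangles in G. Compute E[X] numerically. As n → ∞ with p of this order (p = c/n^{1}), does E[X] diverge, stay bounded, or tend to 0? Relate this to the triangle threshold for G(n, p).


Number of potential triangles: C(28, 3) = 3276.
Each occurs with probability p³ ≈ (0.2143)³ ≈ 9.839650e-03.
By linearity: E[X] = C(28, 3)·p³ ≈ 3276 · 9.839650e-03 ≈ 32.2347.
Here α = 1, so p = 6/n is exactly at the triangle threshold p ~ 1/n. Asymptotically E[X] → c³/6 = 6³/6 = 36 ≈ 36.0000, a bounded constant. In this regime the triangle count is asymptotically Poisson(c³/6).

E[X] ≈ 32.2347; in regime p = Θ(1/n^{1}) E[X] stays bounded (at the triangle threshold p ~ 1/n).


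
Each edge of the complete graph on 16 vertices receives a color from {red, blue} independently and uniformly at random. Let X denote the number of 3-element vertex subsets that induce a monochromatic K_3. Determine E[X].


Let X = Σ_S X_S over the C(16, 3) = 560 subsets S of size 3, where X_S = 1 if the K_3 on S is monochromatic.
For a fixed S, the K_3 on S has C(3, 2) = 3 edges. P[all 3 edges red] = (1/2)^3, and likewise for blue, so P[monochromatic] = 2·(1/2)^3 = 2^{1 − 3} = 1/4.
Summing: E[X] = C(16, 3) · 2^{1 − 3} = 560 · 1/4 = 140.
Numerically: E[X] ≈ 140.0000.

E[X] = C(16,3)·2^(1−C(3,2)) = 140 ≈ 140.0000.


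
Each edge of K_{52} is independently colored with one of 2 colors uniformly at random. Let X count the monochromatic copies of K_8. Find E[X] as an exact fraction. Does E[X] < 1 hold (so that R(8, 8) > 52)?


E[X] = C(52, 8) · 2^{1 − 28} = 752538150 · 2^{−27} = 752538150/134217728.
As a reduced fraction: E[X] = 376269075/67108864 ≈ 5.60685.
Is E[X] < 1? NO.
Since E[X] ≥ 1, the first-moment bound is inconclusive at n = 52; it does NOT by itself certify R(8, 8) > 52.

E[X] = 376269075/67108864 ≈ 5.60685; E[X] ≥ 1; first-moment method inconclusive here.


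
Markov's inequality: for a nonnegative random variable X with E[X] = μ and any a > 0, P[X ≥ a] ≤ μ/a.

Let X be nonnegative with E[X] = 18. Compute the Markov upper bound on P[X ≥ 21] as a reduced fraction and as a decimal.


μ = E[X] = 18, a = 21.
Markov: P[X ≥ 21] ≤ μ/a = (18)/21 = 6/7.
Numerically: ≈ 0.8571.
(Since a = 21 > μ = 18.0000, the bound 6/7 is < 1 and informative.)

P[X ≥ 21] ≤ 6/7 ≈ 0.8571.


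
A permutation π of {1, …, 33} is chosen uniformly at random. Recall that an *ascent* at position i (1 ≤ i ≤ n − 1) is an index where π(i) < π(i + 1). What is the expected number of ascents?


Write X = Σ X_I over i = 1, …, 32, with X_I the indicator of one ascent.
There are 32 indicators.
For each fixed i, the pair (π(i), π(i+1)) is a uniformly random ordered pair of distinct values from {1, …, 33}; by symmetry P[π(i) < π(i+1)] = 1/2.
By linearity: E[X] = 32 · (1/2) = (33 − 1) · (1/2) = 16 ≈ 16.00000.

E[X] = 16 = 16.00000.


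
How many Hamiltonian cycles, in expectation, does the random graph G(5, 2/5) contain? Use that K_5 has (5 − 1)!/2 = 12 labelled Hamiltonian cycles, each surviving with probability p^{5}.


K_5 has (5 − 1)!/2 = 12 labelled Hamiltonian cycles.
For each such Hamiltonian cycle H, let X_H = 1 if all 5 edges of H are present in G. Then P[X_H = 1] = p^{5} = (2/5)^{5} = 32/3125.
By linearity: E[X] = Σ_H E[X_H] = 12 · p^{5} = 12 · 32/3125 = 384/3125.
Numerically: E[X] ≈ 0.12288.

E[X] = 12 · (2/5)^{5} = 384/3125 ≈ 0.12288.


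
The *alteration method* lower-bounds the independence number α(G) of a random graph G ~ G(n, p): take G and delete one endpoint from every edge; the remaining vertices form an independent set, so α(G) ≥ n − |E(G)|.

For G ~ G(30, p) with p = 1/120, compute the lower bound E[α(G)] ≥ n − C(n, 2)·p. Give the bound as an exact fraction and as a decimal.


E[|E(G)|] = C(30, 2)·p = 435 · (1/120) = 29/8.
E[α(G)] ≥ n − E[|E(G)|] = 30 − 29/8 = 211/8.
Numerically: ≈ 26.37500.
(This is only a lower bound; the true E[α(G)] may be larger.)

E[α(G)] ≥ 211/8 ≈ 26.37500.


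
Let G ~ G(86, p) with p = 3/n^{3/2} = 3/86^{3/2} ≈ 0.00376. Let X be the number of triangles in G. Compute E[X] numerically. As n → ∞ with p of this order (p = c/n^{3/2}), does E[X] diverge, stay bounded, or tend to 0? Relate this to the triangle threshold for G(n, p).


Number of potential triangles: C(86, 3) = 102340.
Each occurs with probability p³ ≈ (0.00376)³ ≈ 5.32256e-08.
By linearity: E[X] = C(86, 3)·p³ ≈ 102340 · 5.32256e-08 ≈ 0.005.
Since α = 3/2 > 1, p = c/n^{3/2} = o(1/n) is below the triangle threshold p ~ 1/n. Asymptotically E[X] ~ (c³/6)·n^{3(1−α)} = (3³/6)·n^{-1.5} → 0, so by Markov's inequality G has no triangles w.h.p.

E[X] ≈ 0.005; in regime p = Θ(1/n^{3/2}) E[X] tends to 0 (below the triangle threshold p ~ 1/n).


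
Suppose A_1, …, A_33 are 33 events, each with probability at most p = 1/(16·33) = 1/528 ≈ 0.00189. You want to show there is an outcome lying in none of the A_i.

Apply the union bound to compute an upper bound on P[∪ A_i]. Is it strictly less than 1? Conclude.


Union bound: P[∪_{i=1}^{33} A_i] ≤ Σ_i P[A_i] ≤ 33·p = 33·(1/528) = 1/16.
Numerically: 1/16 ≈ 0.06250.
Is 1/16 < 1? YES.
Since P[∪ A_i] ≤ 1/16 < 1, the complement has P[∩ A_i^c] ≥ 1 − 1/16 = 15/16 > 0, so some outcome avoids every A_i.

33·p = 1/16 ≈ 0.06250; existence CERTIFIED by the union bound.


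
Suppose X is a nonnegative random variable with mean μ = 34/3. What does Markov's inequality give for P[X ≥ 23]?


μ = E[X] = 34/3, a = 23.
Markov: P[X ≥ 23] ≤ μ/a = (34/3)/23 = 34/69.
Numerically: ≈ 0.49275.
(Since a = 23 > μ = 11.33333, the bound 34/69 is < 1 and informative.)

P[X ≥ 23] ≤ 34/69 ≈ 0.49275.
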